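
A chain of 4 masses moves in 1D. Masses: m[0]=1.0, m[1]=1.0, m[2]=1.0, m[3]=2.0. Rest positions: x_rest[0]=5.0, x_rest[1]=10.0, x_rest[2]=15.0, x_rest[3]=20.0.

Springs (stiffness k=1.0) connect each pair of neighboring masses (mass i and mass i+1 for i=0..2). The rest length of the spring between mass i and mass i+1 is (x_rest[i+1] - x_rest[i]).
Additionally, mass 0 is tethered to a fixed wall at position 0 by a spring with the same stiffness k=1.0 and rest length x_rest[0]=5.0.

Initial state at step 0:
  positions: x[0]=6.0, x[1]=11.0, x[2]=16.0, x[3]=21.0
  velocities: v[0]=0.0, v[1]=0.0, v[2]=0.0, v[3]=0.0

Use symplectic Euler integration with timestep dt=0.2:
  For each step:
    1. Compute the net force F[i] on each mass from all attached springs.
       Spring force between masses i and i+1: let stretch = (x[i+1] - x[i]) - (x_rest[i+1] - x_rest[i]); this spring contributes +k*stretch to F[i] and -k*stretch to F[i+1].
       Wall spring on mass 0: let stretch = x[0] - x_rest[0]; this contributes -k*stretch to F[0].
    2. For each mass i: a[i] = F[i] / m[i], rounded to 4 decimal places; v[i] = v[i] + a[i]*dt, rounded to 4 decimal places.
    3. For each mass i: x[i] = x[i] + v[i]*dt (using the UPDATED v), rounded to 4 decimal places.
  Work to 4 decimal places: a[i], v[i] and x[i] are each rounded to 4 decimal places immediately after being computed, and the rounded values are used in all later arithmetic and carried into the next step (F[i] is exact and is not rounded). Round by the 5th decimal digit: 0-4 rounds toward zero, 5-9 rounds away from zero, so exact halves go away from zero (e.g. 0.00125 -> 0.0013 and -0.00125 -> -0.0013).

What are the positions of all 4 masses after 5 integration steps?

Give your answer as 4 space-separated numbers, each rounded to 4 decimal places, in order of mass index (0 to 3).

Step 0: x=[6.0000 11.0000 16.0000 21.0000] v=[0.0000 0.0000 0.0000 0.0000]
Step 1: x=[5.9600 11.0000 16.0000 21.0000] v=[-0.2000 0.0000 0.0000 0.0000]
Step 2: x=[5.8832 10.9984 16.0000 21.0000] v=[-0.3840 -0.0080 0.0000 0.0000]
Step 3: x=[5.7757 10.9923 15.9999 21.0000] v=[-0.5376 -0.0307 -0.0003 0.0000]
Step 4: x=[5.6458 10.9778 15.9995 21.0000] v=[-0.6494 -0.0725 -0.0018 0.0000]
Step 5: x=[5.5034 10.9509 15.9983 21.0000] v=[-0.7122 -0.1346 -0.0060 -0.0001]

Answer: 5.5034 10.9509 15.9983 21.0000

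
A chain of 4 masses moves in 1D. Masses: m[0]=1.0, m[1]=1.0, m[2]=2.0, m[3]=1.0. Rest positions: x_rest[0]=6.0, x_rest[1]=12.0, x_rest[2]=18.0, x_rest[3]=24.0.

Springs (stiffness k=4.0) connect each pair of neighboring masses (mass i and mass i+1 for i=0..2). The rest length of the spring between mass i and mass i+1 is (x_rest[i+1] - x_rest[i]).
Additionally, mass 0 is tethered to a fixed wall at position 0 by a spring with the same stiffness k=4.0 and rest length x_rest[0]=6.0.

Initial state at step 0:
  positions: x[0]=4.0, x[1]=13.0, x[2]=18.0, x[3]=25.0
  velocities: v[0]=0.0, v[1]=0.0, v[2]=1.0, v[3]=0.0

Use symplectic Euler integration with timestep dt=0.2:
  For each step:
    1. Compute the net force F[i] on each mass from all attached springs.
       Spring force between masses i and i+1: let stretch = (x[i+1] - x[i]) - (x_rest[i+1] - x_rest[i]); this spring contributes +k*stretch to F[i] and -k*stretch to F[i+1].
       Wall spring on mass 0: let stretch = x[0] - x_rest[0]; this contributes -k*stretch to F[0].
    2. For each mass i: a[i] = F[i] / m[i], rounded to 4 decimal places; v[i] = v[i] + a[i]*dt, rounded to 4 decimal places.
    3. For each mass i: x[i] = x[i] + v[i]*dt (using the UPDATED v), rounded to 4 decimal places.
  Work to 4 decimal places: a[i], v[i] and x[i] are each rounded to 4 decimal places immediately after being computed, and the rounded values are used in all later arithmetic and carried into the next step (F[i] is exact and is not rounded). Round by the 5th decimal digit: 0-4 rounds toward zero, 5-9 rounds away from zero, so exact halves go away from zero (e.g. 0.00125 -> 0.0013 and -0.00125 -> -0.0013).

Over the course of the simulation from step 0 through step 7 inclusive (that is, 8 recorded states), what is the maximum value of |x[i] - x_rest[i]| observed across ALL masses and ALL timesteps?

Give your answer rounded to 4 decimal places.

Step 0: x=[4.0000 13.0000 18.0000 25.0000] v=[0.0000 0.0000 1.0000 0.0000]
Step 1: x=[4.8000 12.3600 18.3600 24.8400] v=[4.0000 -3.2000 1.8000 -0.8000]
Step 2: x=[6.0416 11.4704 18.7584 24.6032] v=[6.2080 -4.4480 1.9920 -1.1840]
Step 3: x=[7.1852 10.8783 19.0413 24.3912] v=[5.7178 -2.9606 1.4147 -1.0598]
Step 4: x=[7.7700 11.0014 19.0992 24.2833] v=[2.9241 0.6153 0.2895 -0.5397]
Step 5: x=[7.6286 11.9031 18.9240 24.3059] v=[-0.7068 4.5084 -0.8760 0.1130]
Step 6: x=[6.9506 13.2442 18.6177 24.4274] v=[-3.3901 6.7055 -1.5316 0.6075]
Step 7: x=[6.1675 14.4381 18.3463 24.5793] v=[-3.9157 5.9694 -1.3571 0.7597]
Max displacement = 2.4381

Answer: 2.4381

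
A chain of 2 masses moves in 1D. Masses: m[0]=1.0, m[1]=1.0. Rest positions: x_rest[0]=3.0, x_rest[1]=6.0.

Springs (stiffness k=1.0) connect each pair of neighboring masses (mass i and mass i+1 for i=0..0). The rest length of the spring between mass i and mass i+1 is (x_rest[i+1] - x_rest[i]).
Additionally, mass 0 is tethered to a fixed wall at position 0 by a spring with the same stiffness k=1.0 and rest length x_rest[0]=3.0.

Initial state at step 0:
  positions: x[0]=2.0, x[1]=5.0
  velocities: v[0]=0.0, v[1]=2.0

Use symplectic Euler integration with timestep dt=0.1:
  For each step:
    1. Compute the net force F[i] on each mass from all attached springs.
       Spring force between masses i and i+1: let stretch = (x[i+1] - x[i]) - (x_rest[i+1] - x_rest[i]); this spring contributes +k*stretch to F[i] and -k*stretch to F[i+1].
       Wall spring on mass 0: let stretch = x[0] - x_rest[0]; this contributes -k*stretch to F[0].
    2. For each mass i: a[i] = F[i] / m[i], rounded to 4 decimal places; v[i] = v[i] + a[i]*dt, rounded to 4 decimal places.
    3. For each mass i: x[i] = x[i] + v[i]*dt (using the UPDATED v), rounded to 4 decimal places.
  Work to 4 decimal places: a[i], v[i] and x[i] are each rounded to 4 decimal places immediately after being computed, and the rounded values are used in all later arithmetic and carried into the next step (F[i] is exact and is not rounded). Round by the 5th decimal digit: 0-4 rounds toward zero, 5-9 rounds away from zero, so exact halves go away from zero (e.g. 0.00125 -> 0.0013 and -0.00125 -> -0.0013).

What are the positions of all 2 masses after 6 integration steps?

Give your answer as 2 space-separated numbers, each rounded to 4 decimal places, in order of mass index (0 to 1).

Step 0: x=[2.0000 5.0000] v=[0.0000 2.0000]
Step 1: x=[2.0100 5.2000] v=[0.1000 2.0000]
Step 2: x=[2.0318 5.3981] v=[0.2180 1.9810]
Step 3: x=[2.0670 5.5925] v=[0.3515 1.9444]
Step 4: x=[2.1167 5.7817] v=[0.4974 1.8919]
Step 5: x=[2.1819 5.9642] v=[0.6522 1.8254]
Step 6: x=[2.2631 6.1389] v=[0.8122 1.7472]

Answer: 2.2631 6.1389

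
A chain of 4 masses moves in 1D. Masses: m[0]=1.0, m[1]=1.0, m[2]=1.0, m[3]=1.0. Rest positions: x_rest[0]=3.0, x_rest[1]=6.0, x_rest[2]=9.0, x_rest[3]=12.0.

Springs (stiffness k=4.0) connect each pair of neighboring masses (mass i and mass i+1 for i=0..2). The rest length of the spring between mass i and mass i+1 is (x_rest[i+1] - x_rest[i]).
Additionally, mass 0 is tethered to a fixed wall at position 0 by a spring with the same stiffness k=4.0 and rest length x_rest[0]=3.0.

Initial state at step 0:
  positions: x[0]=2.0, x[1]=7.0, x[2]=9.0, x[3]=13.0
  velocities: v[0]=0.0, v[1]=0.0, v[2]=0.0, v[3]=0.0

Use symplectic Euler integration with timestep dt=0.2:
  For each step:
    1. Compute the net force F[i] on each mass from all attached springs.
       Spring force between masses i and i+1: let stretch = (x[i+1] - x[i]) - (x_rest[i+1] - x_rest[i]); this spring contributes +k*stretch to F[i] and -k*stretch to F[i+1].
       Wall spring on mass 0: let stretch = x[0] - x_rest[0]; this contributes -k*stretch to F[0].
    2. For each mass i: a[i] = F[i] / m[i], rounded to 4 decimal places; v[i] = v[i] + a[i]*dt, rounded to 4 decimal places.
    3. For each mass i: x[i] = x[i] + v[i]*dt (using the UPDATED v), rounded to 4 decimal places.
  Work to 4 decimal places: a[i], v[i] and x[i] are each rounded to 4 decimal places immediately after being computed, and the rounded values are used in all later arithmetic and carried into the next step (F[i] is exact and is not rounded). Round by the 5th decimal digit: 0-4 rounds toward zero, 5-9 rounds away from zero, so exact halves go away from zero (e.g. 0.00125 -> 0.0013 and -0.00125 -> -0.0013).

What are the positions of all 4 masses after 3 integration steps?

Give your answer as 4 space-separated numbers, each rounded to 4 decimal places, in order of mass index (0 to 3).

Step 0: x=[2.0000 7.0000 9.0000 13.0000] v=[0.0000 0.0000 0.0000 0.0000]
Step 1: x=[2.4800 6.5200 9.3200 12.8400] v=[2.4000 -2.4000 1.6000 -0.8000]
Step 2: x=[3.2096 5.8416 9.7552 12.5968] v=[3.6480 -3.3920 2.1760 -1.2160]
Step 3: x=[3.8468 5.3683 10.0189 12.3789] v=[3.1859 -2.3667 1.3184 -1.0893]

Answer: 3.8468 5.3683 10.0189 12.3789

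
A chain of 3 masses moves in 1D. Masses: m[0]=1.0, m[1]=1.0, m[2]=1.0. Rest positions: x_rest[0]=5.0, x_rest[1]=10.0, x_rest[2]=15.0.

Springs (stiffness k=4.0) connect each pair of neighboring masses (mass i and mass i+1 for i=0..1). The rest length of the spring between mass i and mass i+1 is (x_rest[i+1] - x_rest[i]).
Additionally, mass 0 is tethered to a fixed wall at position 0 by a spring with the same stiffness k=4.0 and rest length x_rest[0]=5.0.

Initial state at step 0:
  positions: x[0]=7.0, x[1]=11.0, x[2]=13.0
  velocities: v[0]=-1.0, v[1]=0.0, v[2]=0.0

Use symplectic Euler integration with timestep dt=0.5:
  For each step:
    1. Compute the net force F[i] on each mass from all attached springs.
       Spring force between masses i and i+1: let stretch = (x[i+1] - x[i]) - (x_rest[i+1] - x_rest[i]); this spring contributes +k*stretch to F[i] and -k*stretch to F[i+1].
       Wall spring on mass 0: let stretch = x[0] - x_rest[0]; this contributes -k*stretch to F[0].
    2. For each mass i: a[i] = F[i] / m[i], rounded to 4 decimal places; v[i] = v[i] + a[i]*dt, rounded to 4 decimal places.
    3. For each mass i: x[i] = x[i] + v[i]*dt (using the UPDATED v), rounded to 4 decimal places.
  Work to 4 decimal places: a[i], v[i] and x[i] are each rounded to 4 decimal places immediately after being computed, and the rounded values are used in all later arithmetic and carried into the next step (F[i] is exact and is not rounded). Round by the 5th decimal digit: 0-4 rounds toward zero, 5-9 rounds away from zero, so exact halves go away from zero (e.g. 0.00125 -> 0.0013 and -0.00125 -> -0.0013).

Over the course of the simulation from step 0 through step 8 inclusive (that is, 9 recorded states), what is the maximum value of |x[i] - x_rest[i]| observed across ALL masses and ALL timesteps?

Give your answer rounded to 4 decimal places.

Step 0: x=[7.0000 11.0000 13.0000] v=[-1.0000 0.0000 0.0000]
Step 1: x=[3.5000 9.0000 16.0000] v=[-7.0000 -4.0000 6.0000]
Step 2: x=[2.0000 8.5000 17.0000] v=[-3.0000 -1.0000 2.0000]
Step 3: x=[5.0000 10.0000 14.5000] v=[6.0000 3.0000 -5.0000]
Step 4: x=[8.0000 11.0000 12.5000] v=[6.0000 2.0000 -4.0000]
Step 5: x=[6.0000 10.5000 14.0000] v=[-4.0000 -1.0000 3.0000]
Step 6: x=[2.5000 9.0000 17.0000] v=[-7.0000 -3.0000 6.0000]
Step 7: x=[3.0000 9.0000 17.0000] v=[1.0000 0.0000 0.0000]
Step 8: x=[6.5000 11.0000 14.0000] v=[7.0000 4.0000 -6.0000]
Max displacement = 3.0000

Answer: 3.0000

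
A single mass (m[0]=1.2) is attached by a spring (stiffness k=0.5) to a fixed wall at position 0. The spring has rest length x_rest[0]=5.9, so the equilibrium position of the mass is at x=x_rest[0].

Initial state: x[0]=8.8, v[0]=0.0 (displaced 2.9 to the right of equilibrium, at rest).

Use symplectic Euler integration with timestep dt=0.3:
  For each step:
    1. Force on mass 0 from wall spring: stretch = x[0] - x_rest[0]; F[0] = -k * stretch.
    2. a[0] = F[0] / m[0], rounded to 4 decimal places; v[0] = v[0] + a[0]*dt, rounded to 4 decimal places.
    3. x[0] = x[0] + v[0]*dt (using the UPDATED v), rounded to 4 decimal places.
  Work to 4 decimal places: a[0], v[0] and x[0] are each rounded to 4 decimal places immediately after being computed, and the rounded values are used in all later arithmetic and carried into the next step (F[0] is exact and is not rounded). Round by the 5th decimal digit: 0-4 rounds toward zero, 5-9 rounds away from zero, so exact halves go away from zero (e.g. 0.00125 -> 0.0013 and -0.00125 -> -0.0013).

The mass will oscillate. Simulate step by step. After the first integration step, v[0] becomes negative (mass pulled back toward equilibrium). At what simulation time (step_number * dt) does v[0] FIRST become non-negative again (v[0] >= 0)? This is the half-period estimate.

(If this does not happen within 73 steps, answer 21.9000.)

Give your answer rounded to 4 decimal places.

Answer: 5.1000

Derivation:
Step 0: x=[8.8000] v=[0.0000]
Step 1: x=[8.6913] v=[-0.3625]
Step 2: x=[8.4779] v=[-0.7114]
Step 3: x=[8.1678] v=[-1.0336]
Step 4: x=[7.7727] v=[-1.3171]
Step 5: x=[7.3073] v=[-1.5512]
Step 6: x=[6.7892] v=[-1.7271]
Step 7: x=[6.2377] v=[-1.8383]
Step 8: x=[5.6736] v=[-1.8805]
Step 9: x=[5.1179] v=[-1.8522]
Step 10: x=[4.5916] v=[-1.7544]
Step 11: x=[4.1144] v=[-1.5908]
Step 12: x=[3.7041] v=[-1.3676]
Step 13: x=[3.3762] v=[-1.0931]
Step 14: x=[3.1429] v=[-0.7776]
Step 15: x=[3.0130] v=[-0.4330]
Step 16: x=[2.9914] v=[-0.0721]
Step 17: x=[3.0789] v=[0.2915]
First v>=0 after going negative at step 17, time=5.1000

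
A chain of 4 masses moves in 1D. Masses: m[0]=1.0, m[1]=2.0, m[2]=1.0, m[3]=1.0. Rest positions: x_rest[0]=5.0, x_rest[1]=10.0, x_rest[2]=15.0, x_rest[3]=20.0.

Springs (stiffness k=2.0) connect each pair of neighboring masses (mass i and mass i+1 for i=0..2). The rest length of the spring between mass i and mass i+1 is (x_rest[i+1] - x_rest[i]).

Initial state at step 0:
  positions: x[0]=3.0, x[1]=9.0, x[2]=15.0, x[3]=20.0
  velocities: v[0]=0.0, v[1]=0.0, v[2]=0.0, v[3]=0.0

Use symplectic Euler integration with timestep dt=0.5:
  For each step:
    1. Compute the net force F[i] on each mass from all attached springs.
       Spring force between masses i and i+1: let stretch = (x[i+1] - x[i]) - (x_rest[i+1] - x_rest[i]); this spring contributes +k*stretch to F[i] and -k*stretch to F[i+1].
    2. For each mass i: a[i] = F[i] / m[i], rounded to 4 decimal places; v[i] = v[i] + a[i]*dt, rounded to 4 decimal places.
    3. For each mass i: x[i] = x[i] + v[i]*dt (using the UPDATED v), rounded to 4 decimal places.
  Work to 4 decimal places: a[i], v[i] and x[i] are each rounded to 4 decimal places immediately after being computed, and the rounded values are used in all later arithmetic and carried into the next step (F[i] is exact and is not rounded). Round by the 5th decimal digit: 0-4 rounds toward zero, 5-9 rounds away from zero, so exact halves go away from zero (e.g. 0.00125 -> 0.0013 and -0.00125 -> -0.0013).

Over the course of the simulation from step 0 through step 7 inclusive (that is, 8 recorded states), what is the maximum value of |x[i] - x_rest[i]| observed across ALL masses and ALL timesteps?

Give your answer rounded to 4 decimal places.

Step 0: x=[3.0000 9.0000 15.0000 20.0000] v=[0.0000 0.0000 0.0000 0.0000]
Step 1: x=[3.5000 9.0000 14.5000 20.0000] v=[1.0000 0.0000 -1.0000 0.0000]
Step 2: x=[4.2500 9.0000 14.0000 19.7500] v=[1.5000 0.0000 -1.0000 -0.5000]
Step 3: x=[4.8750 9.0625 13.8750 19.1250] v=[1.2500 0.1250 -0.2500 -1.2500]
Step 4: x=[5.0938 9.2813 13.9688 18.3750] v=[0.4375 0.4375 0.1875 -1.5000]
Step 5: x=[4.9063 9.6251 13.9219 17.9219] v=[-0.3750 0.6875 -0.0938 -0.9062]
Step 6: x=[4.5782 9.8634 13.7266 17.9688] v=[-0.6562 0.4765 -0.3906 0.0938]
Step 7: x=[4.3927 9.7462 13.7208 18.3946] v=[-0.3710 -0.2345 -0.0116 0.8516]
Max displacement = 2.0781

Answer: 2.0781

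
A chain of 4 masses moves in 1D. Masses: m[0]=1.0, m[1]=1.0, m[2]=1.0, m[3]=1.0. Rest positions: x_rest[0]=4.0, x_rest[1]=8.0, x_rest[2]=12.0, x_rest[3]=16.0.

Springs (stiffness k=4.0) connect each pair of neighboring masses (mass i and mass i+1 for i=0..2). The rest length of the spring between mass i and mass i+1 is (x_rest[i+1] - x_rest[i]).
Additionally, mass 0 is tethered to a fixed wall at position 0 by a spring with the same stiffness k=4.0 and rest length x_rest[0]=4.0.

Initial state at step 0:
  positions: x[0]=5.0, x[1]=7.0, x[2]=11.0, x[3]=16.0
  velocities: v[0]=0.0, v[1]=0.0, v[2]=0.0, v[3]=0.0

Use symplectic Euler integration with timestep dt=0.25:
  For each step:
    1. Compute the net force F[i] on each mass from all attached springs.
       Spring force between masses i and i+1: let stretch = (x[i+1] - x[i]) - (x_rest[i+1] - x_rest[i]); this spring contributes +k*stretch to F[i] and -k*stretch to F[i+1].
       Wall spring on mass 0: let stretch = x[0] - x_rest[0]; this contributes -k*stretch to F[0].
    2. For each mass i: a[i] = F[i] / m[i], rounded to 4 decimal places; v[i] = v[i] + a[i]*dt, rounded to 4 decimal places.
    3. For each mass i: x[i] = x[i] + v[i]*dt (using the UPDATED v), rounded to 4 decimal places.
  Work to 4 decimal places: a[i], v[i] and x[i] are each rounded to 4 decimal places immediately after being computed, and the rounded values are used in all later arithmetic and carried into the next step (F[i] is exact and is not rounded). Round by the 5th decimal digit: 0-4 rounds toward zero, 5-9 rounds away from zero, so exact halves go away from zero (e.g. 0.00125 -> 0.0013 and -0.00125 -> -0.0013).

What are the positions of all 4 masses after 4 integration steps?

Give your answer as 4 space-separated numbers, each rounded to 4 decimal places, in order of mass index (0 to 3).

Step 0: x=[5.0000 7.0000 11.0000 16.0000] v=[0.0000 0.0000 0.0000 0.0000]
Step 1: x=[4.2500 7.5000 11.2500 15.7500] v=[-3.0000 2.0000 1.0000 -1.0000]
Step 2: x=[3.2500 8.1250 11.6875 15.3750] v=[-4.0000 2.5000 1.7500 -1.5000]
Step 3: x=[2.6563 8.4219 12.1563 15.0781] v=[-2.3750 1.1875 1.8750 -1.1875]
Step 4: x=[2.8399 8.2110 12.4219 15.0508] v=[0.7343 -0.8437 1.0624 -0.1093]

Answer: 2.8399 8.2110 12.4219 15.0508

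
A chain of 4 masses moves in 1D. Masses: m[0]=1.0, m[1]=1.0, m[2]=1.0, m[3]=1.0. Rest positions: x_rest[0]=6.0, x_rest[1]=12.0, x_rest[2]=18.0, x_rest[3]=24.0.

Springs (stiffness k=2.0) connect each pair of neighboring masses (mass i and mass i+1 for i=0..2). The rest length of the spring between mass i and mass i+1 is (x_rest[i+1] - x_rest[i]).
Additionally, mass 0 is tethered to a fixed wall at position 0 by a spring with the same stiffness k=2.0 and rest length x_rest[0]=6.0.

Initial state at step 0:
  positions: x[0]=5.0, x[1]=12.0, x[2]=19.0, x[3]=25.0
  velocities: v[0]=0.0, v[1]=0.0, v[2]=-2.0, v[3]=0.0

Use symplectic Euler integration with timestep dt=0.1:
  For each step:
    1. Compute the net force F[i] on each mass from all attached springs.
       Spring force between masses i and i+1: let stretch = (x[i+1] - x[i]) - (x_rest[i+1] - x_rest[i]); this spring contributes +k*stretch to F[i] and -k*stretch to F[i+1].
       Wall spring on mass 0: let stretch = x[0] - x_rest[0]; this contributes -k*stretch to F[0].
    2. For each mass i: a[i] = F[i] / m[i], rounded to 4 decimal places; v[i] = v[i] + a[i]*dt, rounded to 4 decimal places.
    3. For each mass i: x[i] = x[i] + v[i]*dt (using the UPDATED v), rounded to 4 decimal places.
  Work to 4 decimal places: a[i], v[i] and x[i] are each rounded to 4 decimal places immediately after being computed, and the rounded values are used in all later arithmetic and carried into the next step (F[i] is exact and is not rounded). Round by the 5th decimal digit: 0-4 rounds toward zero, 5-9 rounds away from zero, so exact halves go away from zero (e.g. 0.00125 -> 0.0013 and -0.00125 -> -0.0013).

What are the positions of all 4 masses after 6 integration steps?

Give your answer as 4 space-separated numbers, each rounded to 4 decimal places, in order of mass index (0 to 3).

Step 0: x=[5.0000 12.0000 19.0000 25.0000] v=[0.0000 0.0000 -2.0000 0.0000]
Step 1: x=[5.0400 12.0000 18.7800 25.0000] v=[0.4000 0.0000 -2.2000 0.0000]
Step 2: x=[5.1184 11.9964 18.5488 24.9956] v=[0.7840 -0.0360 -2.3120 -0.0440]
Step 3: x=[5.2320 11.9863 18.3155 24.9823] v=[1.1359 -0.1011 -2.3331 -0.1334]
Step 4: x=[5.3760 11.9677 18.0889 24.9556] v=[1.4404 -0.1861 -2.2656 -0.2668]
Step 5: x=[5.5444 11.9397 17.8773 24.9116] v=[1.6835 -0.2802 -2.1165 -0.4401]
Step 6: x=[5.7298 11.9025 17.6876 24.8469] v=[1.8537 -0.3717 -1.8972 -0.6470]

Answer: 5.7298 11.9025 17.6876 24.8469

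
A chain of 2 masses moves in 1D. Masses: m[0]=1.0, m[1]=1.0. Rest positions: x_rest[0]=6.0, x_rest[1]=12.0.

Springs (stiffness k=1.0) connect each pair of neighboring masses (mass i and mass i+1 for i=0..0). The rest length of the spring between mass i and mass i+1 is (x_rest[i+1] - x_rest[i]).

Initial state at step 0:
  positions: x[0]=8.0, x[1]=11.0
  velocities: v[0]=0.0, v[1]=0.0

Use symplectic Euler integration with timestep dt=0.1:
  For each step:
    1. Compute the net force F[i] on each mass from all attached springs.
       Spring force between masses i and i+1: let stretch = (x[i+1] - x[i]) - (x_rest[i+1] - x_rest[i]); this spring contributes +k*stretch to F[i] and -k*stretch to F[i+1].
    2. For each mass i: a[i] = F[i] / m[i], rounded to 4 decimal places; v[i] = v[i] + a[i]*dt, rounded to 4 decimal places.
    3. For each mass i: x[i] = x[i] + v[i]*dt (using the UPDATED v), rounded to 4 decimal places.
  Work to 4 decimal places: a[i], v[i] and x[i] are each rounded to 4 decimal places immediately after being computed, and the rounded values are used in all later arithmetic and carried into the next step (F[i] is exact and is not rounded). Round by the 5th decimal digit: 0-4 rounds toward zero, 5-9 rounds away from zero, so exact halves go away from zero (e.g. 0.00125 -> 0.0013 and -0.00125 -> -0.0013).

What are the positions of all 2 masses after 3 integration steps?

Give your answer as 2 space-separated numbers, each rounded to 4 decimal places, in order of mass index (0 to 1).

Answer: 7.8230 11.1770

Derivation:
Step 0: x=[8.0000 11.0000] v=[0.0000 0.0000]
Step 1: x=[7.9700 11.0300] v=[-0.3000 0.3000]
Step 2: x=[7.9106 11.0894] v=[-0.5940 0.5940]
Step 3: x=[7.8230 11.1770] v=[-0.8761 0.8761]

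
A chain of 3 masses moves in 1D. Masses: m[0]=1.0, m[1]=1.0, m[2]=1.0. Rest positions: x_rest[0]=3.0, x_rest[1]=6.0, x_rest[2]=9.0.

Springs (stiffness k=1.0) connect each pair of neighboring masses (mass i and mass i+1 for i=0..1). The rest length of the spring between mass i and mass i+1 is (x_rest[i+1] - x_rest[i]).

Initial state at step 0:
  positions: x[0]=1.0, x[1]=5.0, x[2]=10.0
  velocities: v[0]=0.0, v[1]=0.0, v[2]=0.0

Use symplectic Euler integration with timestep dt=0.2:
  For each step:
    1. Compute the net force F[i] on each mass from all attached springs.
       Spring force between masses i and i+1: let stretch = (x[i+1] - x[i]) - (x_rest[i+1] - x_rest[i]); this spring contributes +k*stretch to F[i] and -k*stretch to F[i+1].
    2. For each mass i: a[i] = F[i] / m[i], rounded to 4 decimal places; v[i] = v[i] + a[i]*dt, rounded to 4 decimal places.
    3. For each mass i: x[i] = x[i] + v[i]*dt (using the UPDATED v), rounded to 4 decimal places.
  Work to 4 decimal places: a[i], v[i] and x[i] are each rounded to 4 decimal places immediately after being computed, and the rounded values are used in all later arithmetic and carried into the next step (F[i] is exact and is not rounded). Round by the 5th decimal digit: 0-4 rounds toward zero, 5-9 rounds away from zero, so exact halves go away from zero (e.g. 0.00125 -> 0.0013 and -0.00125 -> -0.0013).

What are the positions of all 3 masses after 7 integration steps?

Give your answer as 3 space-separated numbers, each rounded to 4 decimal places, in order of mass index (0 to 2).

Answer: 2.0845 5.6252 8.2901

Derivation:
Step 0: x=[1.0000 5.0000 10.0000] v=[0.0000 0.0000 0.0000]
Step 1: x=[1.0400 5.0400 9.9200] v=[0.2000 0.2000 -0.4000]
Step 2: x=[1.1200 5.1152 9.7648] v=[0.4000 0.3760 -0.7760]
Step 3: x=[1.2398 5.2166 9.5436] v=[0.5990 0.5069 -1.1059]
Step 4: x=[1.3987 5.3320 9.2693] v=[0.7944 0.5769 -1.3713]
Step 5: x=[1.5949 5.4475 8.9575] v=[0.9811 0.5777 -1.5588]
Step 6: x=[1.8252 5.5493 8.6253] v=[1.1516 0.5092 -1.6608]
Step 7: x=[2.0845 5.6252 8.2901] v=[1.2964 0.3796 -1.6760]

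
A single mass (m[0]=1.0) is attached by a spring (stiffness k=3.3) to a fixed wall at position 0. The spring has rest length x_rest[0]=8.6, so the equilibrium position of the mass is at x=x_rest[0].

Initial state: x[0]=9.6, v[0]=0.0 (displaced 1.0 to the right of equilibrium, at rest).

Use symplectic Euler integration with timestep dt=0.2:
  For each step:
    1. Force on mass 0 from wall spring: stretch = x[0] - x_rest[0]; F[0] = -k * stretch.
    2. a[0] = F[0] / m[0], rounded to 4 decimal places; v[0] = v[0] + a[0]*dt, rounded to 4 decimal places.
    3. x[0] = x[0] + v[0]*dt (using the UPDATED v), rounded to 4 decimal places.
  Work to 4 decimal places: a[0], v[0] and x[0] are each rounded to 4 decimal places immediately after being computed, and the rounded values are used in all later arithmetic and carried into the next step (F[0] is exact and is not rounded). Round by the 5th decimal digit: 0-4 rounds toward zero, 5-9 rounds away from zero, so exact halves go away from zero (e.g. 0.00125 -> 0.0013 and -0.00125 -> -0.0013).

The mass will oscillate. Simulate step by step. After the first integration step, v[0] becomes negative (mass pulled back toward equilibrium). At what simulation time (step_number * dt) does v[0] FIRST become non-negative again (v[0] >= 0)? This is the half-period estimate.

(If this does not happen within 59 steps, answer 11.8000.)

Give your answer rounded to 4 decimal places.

Answer: 1.8000

Derivation:
Step 0: x=[9.6000] v=[0.0000]
Step 1: x=[9.4680] v=[-0.6600]
Step 2: x=[9.2214] v=[-1.2329]
Step 3: x=[8.8928] v=[-1.6430]
Step 4: x=[8.5256] v=[-1.8362]
Step 5: x=[8.1682] v=[-1.7871]
Step 6: x=[7.8678] v=[-1.5021]
Step 7: x=[7.6640] v=[-1.0188]
Step 8: x=[7.5838] v=[-0.4010]
Step 9: x=[7.6377] v=[0.2697]
First v>=0 after going negative at step 9, time=1.8000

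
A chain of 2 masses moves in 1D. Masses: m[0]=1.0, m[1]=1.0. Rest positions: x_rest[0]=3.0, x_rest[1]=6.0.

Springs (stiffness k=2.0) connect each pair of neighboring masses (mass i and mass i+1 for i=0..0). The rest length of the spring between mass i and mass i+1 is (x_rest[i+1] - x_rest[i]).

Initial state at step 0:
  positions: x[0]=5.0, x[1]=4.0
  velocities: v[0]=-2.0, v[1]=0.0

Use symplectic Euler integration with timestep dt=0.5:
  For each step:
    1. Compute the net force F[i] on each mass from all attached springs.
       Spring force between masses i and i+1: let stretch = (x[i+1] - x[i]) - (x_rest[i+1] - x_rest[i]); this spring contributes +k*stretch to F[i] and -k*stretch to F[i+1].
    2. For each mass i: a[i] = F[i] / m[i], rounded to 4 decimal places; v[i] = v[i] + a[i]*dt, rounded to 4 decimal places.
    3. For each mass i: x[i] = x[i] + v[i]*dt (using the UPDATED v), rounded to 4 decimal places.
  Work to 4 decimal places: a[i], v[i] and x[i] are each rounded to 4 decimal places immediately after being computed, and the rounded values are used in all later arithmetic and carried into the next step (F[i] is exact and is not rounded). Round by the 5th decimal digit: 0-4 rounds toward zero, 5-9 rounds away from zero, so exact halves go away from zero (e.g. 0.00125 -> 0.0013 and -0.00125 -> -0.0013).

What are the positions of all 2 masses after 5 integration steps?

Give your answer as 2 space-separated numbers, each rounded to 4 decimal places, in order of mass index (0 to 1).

Answer: 3.0000 1.0000

Derivation:
Step 0: x=[5.0000 4.0000] v=[-2.0000 0.0000]
Step 1: x=[2.0000 6.0000] v=[-6.0000 4.0000]
Step 2: x=[-0.5000 7.5000] v=[-5.0000 3.0000]
Step 3: x=[-0.5000 6.5000] v=[0.0000 -2.0000]
Step 4: x=[1.5000 3.5000] v=[4.0000 -6.0000]
Step 5: x=[3.0000 1.0000] v=[3.0000 -5.0000]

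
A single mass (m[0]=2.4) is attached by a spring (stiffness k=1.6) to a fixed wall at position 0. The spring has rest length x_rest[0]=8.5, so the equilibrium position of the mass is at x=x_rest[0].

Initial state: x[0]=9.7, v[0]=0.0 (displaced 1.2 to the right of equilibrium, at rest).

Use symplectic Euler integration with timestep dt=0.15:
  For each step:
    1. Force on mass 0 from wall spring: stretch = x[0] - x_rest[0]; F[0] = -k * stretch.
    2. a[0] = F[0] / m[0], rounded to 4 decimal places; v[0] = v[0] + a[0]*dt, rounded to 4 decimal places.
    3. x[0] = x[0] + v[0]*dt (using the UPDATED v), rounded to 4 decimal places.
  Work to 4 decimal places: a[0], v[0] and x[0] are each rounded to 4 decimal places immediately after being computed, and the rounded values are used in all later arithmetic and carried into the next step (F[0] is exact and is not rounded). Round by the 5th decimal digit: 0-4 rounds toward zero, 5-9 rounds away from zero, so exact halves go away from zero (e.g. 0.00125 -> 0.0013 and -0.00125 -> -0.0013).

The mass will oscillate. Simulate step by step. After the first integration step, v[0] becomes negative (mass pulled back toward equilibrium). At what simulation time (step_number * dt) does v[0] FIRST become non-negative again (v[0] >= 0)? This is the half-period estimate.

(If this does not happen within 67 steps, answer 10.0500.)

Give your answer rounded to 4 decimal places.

Step 0: x=[9.7000] v=[0.0000]
Step 1: x=[9.6820] v=[-0.1200]
Step 2: x=[9.6463] v=[-0.2382]
Step 3: x=[9.5934] v=[-0.3528]
Step 4: x=[9.5241] v=[-0.4621]
Step 5: x=[9.4394] v=[-0.5645]
Step 6: x=[9.3406] v=[-0.6584]
Step 7: x=[9.2292] v=[-0.7425]
Step 8: x=[9.1069] v=[-0.8154]
Step 9: x=[8.9755] v=[-0.8761]
Step 10: x=[8.8369] v=[-0.9237]
Step 11: x=[8.6933] v=[-0.9574]
Step 12: x=[8.5468] v=[-0.9767]
Step 13: x=[8.3996] v=[-0.9814]
Step 14: x=[8.2539] v=[-0.9714]
Step 15: x=[8.1119] v=[-0.9468]
Step 16: x=[7.9757] v=[-0.9080]
Step 17: x=[7.8474] v=[-0.8556]
Step 18: x=[7.7289] v=[-0.7903]
Step 19: x=[7.6219] v=[-0.7132]
Step 20: x=[7.5281] v=[-0.6254]
Step 21: x=[7.4489] v=[-0.5282]
Step 22: x=[7.3854] v=[-0.4231]
Step 23: x=[7.3387] v=[-0.3116]
Step 24: x=[7.3094] v=[-0.1955]
Step 25: x=[7.2979] v=[-0.0764]
Step 26: x=[7.3045] v=[0.0438]
First v>=0 after going negative at step 26, time=3.9000

Answer: 3.9000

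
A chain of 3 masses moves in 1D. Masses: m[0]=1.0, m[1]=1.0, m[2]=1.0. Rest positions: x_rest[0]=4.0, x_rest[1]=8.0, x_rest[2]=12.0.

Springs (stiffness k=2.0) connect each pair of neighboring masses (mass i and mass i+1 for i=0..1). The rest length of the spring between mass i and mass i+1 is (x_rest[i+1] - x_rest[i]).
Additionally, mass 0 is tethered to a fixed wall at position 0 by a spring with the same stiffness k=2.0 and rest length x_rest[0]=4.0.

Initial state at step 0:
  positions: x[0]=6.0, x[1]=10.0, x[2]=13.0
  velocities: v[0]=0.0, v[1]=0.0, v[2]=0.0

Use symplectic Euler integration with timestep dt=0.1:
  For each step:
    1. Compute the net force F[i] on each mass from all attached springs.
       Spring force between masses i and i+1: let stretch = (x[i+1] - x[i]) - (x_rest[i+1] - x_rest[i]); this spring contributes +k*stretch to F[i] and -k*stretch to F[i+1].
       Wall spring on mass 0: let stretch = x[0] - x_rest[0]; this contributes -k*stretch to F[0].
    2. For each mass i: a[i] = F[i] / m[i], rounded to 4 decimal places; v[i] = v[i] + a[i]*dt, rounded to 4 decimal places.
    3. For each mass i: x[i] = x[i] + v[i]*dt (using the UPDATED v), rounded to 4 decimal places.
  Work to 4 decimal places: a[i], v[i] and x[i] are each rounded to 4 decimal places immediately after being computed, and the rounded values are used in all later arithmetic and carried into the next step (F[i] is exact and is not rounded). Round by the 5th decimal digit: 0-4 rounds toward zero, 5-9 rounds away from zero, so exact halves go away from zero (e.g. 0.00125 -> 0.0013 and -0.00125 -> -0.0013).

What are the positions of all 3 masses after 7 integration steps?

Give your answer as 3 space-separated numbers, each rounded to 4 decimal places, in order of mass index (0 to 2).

Answer: 5.0231 9.4888 13.4641

Derivation:
Step 0: x=[6.0000 10.0000 13.0000] v=[0.0000 0.0000 0.0000]
Step 1: x=[5.9600 9.9800 13.0200] v=[-0.4000 -0.2000 0.2000]
Step 2: x=[5.8812 9.9404 13.0592] v=[-0.7880 -0.3960 0.3920]
Step 3: x=[5.7660 9.8820 13.1160] v=[-1.1524 -0.5841 0.5682]
Step 4: x=[5.6178 9.8060 13.1881] v=[-1.4824 -0.7605 0.7214]
Step 5: x=[5.4410 9.7138 13.2726] v=[-1.7683 -0.9217 0.8450]
Step 6: x=[5.2408 9.6074 13.3659] v=[-2.0019 -1.0645 0.9332]
Step 7: x=[5.0231 9.4888 13.4641] v=[-2.1767 -1.1861 0.9815]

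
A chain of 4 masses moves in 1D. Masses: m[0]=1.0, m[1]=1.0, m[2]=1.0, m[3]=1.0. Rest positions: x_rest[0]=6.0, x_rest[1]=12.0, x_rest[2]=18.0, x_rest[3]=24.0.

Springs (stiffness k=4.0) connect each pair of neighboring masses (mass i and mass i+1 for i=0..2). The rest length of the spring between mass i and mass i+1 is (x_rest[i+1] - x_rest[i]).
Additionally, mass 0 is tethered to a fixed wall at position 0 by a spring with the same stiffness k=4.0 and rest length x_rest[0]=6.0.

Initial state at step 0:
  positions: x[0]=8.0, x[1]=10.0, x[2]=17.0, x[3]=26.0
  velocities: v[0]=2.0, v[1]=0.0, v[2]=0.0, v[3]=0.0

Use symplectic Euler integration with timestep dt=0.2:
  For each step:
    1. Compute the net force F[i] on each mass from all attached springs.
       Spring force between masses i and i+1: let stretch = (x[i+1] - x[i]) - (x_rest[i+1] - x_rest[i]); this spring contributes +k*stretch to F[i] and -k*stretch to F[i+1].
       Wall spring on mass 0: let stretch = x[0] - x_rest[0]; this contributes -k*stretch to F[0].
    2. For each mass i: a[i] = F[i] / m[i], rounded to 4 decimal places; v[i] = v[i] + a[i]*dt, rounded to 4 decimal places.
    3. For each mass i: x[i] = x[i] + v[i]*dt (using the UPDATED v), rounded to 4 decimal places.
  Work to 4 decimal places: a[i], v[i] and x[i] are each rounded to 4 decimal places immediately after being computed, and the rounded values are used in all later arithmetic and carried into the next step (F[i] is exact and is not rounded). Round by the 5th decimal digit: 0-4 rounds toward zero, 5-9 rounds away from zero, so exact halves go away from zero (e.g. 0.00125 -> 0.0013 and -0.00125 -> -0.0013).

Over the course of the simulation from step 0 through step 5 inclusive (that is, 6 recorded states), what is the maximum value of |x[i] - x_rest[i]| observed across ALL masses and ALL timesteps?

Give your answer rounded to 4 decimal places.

Answer: 2.2070

Derivation:
Step 0: x=[8.0000 10.0000 17.0000 26.0000] v=[2.0000 0.0000 0.0000 0.0000]
Step 1: x=[7.4400 10.8000 17.3200 25.5200] v=[-2.8000 4.0000 1.6000 -2.4000]
Step 2: x=[6.2272 12.1056 17.9088 24.6880] v=[-6.0640 6.5280 2.9440 -4.1600]
Step 3: x=[4.9586 13.3992 18.6538 23.7313] v=[-6.3430 6.4678 3.7248 -4.7834]
Step 4: x=[4.2471 14.1830 19.3704 22.9222] v=[-3.5574 3.9190 3.5831 -4.0454]
Step 5: x=[4.4458 14.2070 19.8253 22.5048] v=[0.9936 0.1202 2.2746 -2.0868]
Max displacement = 2.2070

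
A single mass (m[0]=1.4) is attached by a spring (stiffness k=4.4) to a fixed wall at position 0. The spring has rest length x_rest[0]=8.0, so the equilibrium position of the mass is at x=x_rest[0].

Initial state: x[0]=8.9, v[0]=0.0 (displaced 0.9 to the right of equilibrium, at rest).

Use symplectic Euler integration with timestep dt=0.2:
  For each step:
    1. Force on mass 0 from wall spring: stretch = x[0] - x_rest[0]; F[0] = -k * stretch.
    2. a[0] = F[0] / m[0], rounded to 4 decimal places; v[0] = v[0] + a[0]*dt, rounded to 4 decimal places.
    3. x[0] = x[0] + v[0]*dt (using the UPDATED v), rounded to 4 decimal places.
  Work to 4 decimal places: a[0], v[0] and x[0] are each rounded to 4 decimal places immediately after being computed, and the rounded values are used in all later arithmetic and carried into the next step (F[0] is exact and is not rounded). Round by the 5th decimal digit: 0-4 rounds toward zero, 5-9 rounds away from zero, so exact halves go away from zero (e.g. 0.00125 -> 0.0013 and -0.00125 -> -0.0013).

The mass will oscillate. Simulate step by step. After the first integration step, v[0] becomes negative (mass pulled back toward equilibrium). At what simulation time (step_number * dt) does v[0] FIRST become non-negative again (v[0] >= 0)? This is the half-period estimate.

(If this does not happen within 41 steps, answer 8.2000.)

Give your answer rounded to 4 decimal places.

Step 0: x=[8.9000] v=[0.0000]
Step 1: x=[8.7869] v=[-0.5657]
Step 2: x=[8.5748] v=[-1.0603]
Step 3: x=[8.2905] v=[-1.4216]
Step 4: x=[7.9697] v=[-1.6042]
Step 5: x=[7.6527] v=[-1.5852]
Step 6: x=[7.3793] v=[-1.3669]
Step 7: x=[7.1840] v=[-0.9767]
Step 8: x=[7.0912] v=[-0.4638]
Step 9: x=[7.1127] v=[0.1074]
First v>=0 after going negative at step 9, time=1.8000

Answer: 1.8000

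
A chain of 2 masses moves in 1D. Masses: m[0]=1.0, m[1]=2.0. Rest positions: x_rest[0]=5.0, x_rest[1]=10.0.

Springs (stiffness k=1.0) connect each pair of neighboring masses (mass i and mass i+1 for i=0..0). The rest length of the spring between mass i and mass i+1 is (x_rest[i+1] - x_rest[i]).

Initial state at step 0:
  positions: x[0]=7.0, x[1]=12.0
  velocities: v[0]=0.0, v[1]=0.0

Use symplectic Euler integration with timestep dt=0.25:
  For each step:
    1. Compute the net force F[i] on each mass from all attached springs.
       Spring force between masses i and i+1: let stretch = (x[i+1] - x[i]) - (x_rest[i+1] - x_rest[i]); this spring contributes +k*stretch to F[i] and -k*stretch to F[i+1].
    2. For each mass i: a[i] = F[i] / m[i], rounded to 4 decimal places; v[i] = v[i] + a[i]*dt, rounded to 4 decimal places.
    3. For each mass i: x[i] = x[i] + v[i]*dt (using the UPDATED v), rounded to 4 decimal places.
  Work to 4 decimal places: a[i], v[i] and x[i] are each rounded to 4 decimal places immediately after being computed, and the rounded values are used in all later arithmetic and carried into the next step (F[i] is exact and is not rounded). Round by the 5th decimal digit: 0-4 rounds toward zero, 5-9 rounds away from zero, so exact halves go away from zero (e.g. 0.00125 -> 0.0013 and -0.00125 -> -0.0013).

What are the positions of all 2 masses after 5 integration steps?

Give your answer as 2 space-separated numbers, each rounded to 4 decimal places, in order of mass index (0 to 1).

Step 0: x=[7.0000 12.0000] v=[0.0000 0.0000]
Step 1: x=[7.0000 12.0000] v=[0.0000 0.0000]
Step 2: x=[7.0000 12.0000] v=[0.0000 0.0000]
Step 3: x=[7.0000 12.0000] v=[0.0000 0.0000]
Step 4: x=[7.0000 12.0000] v=[0.0000 0.0000]
Step 5: x=[7.0000 12.0000] v=[0.0000 0.0000]

Answer: 7.0000 12.0000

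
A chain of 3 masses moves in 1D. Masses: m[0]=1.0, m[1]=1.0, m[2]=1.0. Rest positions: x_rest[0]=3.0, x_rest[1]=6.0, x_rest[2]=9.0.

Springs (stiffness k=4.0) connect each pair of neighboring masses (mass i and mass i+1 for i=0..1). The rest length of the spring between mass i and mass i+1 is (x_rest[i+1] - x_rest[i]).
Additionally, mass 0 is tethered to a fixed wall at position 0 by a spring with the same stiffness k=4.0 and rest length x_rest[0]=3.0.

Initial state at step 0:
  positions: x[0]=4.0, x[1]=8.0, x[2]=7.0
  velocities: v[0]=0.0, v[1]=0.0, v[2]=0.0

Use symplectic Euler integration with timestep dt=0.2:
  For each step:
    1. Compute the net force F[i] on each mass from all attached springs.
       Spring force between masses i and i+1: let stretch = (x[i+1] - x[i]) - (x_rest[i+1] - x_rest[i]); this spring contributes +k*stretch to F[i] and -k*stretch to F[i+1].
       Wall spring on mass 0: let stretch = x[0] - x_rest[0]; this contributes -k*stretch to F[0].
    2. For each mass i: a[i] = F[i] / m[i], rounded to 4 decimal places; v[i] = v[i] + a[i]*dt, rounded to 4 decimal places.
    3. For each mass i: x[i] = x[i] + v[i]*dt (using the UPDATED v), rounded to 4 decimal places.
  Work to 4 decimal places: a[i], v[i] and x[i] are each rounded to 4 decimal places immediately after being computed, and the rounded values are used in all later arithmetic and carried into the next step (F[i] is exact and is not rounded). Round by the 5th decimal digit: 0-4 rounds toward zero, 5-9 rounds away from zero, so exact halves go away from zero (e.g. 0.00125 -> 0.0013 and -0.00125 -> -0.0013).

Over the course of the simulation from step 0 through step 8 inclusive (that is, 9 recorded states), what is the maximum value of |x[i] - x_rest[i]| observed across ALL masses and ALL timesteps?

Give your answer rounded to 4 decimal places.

Answer: 2.2814

Derivation:
Step 0: x=[4.0000 8.0000 7.0000] v=[0.0000 0.0000 0.0000]
Step 1: x=[4.0000 7.2000 7.6400] v=[0.0000 -4.0000 3.2000]
Step 2: x=[3.8720 5.9584 8.6896] v=[-0.6400 -6.2080 5.2480]
Step 3: x=[3.4583 4.8200 9.7822] v=[-2.0685 -5.6922 5.4630]
Step 4: x=[2.7091 4.2576 10.5608] v=[-3.7458 -2.8118 3.8932]
Step 5: x=[1.7742 4.4560 10.8109] v=[-4.6743 0.9920 1.2506]
Step 6: x=[0.9846 5.2421 10.5242] v=[-3.9482 3.9305 -1.4333]
Step 7: x=[0.7186 6.1921 9.8724] v=[-1.3299 4.7502 -3.2590]
Step 8: x=[1.2134 6.8552 9.1118] v=[2.4740 3.3156 -3.8032]
Max displacement = 2.2814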